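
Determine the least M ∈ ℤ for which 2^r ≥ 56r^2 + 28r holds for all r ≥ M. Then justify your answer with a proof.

At r = 13: 8192 < 9828, so the inequality fails and M ≥ 14. We prove 2^r ≥ 56r^2 + 28r for all r ≥ 14.
For the base case r = 14: 2^r = 16384 and 56r^2 + 28r = 11368, so 16384 ≥ 11368.
Inductive step: assume the claim holds for r = j, so 2^j ≥ 56j^2 + 28j.
Then 2^(j + 1) = 2·(2^j) ≥ 2·(56j^2 + 28j).
Also, for j ≥ 14 we have 2·(56j^2 + 28j) ≥ 56(j+1)^2 + 28(j+1), since 2·(56j^2 + 28j) − (56(j+1)^2 + 28(j+1)) = 56j^2 - 84j - 84, which is nonnegative for all j ≥ 14.
Combining, 2^(j + 1) ≥ 56(j+1)^2 + 28(j+1).
This completes the induction.
Hence the smallest such M is 14.

M = 14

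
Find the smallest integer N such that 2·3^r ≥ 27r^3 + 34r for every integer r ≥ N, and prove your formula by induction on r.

N = 9

At r = 8: 13122 < 14096, so the inequality fails and N ≥ 9. We prove 2·3^r ≥ 27r^3 + 34r for all r ≥ 9.
For the base case r = 9: 2·3^r = 39366 and 27r^3 + 34r = 19989, so 39366 ≥ 19989.
Inductive step: assume the claim holds for r = k, so 2·3^k ≥ 27k^3 + 34k.
Then 2·3^(k + 1) = 3·(2·3^k) ≥ 3·(27k^3 + 34k).
Also, for k ≥ 9 we have 3·(27k^3 + 34k) ≥ 27(k+1)^3 + 34(k+1), since 3·(27k^3 + 34k) − (27(k+1)^3 + 34(k+1)) = 54k^3 - 81k^2 - 13k - 61, which is nonnegative for all k ≥ 9.
Combining, 2·3^(k + 1) ≥ 27(k+1)^3 + 34(k+1).
Hence, by induction on r, the claim holds for every r ≥ 9.
Hence the smallest such N is 9.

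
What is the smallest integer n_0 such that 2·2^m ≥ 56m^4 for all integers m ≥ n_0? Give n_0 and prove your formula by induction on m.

n_0 = 23

At m = 22: 8388608 < 13118336, so the inequality fails and n_0 ≥ 23. We prove 2·2^m ≥ 56m^4 for all m ≥ 23.
Base case (m = 23): 2·2^m = 16777216 and 56m^4 = 15671096, so 16777216 ≥ 15671096.
Inductive step: suppose the statement holds for some j ≥ 23, so 2·2^j ≥ 56j^4.
Then 2·2^(j + 1) = 2·(2·2^j) ≥ 2·(56j^4).
Also, for j ≥ 23 we have 2·(56j^4) ≥ 56(j+1)^4, since 2 ≥ (1 + 1/j)^4 for all j ≥ 23.
Combining, 2·2^(j + 1) ≥ 56(j+1)^4.
This completes the induction.
Hence the smallest such n_0 is 23.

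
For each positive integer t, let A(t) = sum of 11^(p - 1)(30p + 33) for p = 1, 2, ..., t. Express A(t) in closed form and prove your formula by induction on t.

We claim A(t) = 3·11^t(t + 1) - 3 for all t ≥ 1.
Base step (t = 1): A(1) = 63, and the closed form gives 63. They agree.
Suppose the result is true for t = p, so A(p) = 3·11^p(p + 1) - 3.
Then A(p+1) = A(p) + (11^p(30p + 63)) = (3·11^p(p + 1) - 3) + (11^p(30p + 63)).
Simplifying, A(p+1) = 33·11^p·p + 66·11^p - 3 = 3·11^(p+1)((p+1) + 1) - 3,
which is the closed form with t = p+1.
By induction, the statement is established for all t ≥ 1.

A(t) = 3·11^t(t + 1) - 3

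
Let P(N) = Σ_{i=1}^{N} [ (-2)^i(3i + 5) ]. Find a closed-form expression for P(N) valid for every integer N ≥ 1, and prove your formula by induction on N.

We claim P(N) = 2(-2)^N(N + 2) - 4 for all N ≥ 1.
Base case (N = 1): P(1) = -16, and the closed form gives -16. They agree.
Inductive step: suppose the statement holds for some i ≥ 1, so P(i) = 2(-2)^i(i + 2) - 4.
Then P(i+1) = P(i) + ((-2)^(i + 1)(3i + 8)) = (2(-2)^i(i + 2) - 4) + ((-2)^(i + 1)(3i + 8)).
Simplifying, P(i+1) = -4(-2)^i·i - 12(-2)^i - 4 = 2(-2)^(i+1)((i+1) + 2) - 4,
which is the closed form with N = i+1.
By induction, the statement is established for all N ≥ 1.

P(N) = 2(-2)^N(N + 2) - 4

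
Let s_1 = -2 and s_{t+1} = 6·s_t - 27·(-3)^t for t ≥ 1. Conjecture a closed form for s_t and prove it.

Computing the first terms: s_1 = -2, s_2 = 69, s_3 = 171. This suggests s_t = -(-3)^(t + 1) + 7·6^(t - 1).
For the base case t = 1: the formula gives -2 = -2 = s_1.
For the inductive step, assume it holds for an arbitrary r ≥ 1, so s_r = -(-3)^(r + 1) + 7·6^(r - 1).
Then s_{r+1} = 6·s_r - 27·(-3)^r = 6·(-(-3)^(r + 1) + 7·6^(r - 1)) - 27·(-3)^r = -(-3)^(r + 2) + 7·6^r = -(-3)^((r+1) + 1) + 7·6^((r+1) - 1),
which is the claimed formula at t = r+1.
By induction, the statement is established for all t ≥ 1.

s_t = -(-3)^(t + 1) + 7·6^(t - 1)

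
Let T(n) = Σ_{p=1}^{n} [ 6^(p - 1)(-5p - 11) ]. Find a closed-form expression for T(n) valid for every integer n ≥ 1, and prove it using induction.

T(n) = -6^n(n + 2) + 2

We claim T(n) = -6^n(n + 2) + 2 for all n ≥ 1.
Base step (n = 1): T(1) = -16, and the closed form gives -16. They agree.
For the inductive step, assume it holds for an arbitrary p ≥ 1, so T(p) = -6^p(p + 2) + 2.
Then T(p+1) = T(p) + (6^p(-5p - 16)) = (-6^p(p + 2) + 2) + (6^p(-5p - 16)).
Simplifying, T(p+1) = -6·6^p·p - 18·6^p + 2 = -6^(p+1)((p+1) + 2) + 2,
which is the closed form with n = p+1.
Hence, by induction on n, the claim holds for every n ≥ 1.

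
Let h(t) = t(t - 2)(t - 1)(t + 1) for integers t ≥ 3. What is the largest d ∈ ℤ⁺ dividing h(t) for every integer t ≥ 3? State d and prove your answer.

d = 24

Computing the first values: h(3) = 24 and h(4) = 120; gcd(24, 120) = 24, so d ≤ 24.
We prove 24 | t(t - 2)(t - 1)(t + 1) for all t ≥ 3 by induction on t.
Base case (t = 3): h(3) = 24 = 24·(1), so 24 | h(3).
Inductive step: assume the claim holds for t = m, i.e. 24 | h(m). Then
h(m+1) − h(m) = (m-1)·m·(m+1)·(m+2) − (m-2)·(m-1)·m·(m+1) = (m-1)·m·(m+1)·[(m+2) − (m-2)] = 4·(m-1)·m·(m+1). The product of 3 consecutive integers is divisible by (3)! = 6, so h(m+1) − h(m) is divisible by 4·6 = 24. By the inductive hypothesis 24 | h(m), hence 24 | h(m+1).
Hence, by induction on t, the claim holds for every t ≥ 3.
Therefore the largest such d is 24.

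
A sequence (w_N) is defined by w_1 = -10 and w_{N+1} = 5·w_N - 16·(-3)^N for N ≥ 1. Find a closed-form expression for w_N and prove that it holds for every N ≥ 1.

Computing the first terms: w_1 = -10, w_2 = -2, w_3 = -154. This suggests w_N = 2(-3)^N - 4·5^(N - 1).
Base step (N = 1): the formula gives -10 = -10 = w_1.
For the inductive step, assume it holds for an arbitrary k ≥ 1, so w_k = 2(-3)^k - 4·5^(k - 1).
Then w_{k+1} = 5·w_k - 16·(-3)^k = 5·(2(-3)^k - 4·5^(k - 1)) - 16·(-3)^k = 2(-3)^(k + 1) - 4·5^k = 2(-3)^(k+1) - 4·5^((k+1) - 1),
which is the claimed formula at N = k+1.
This completes the induction.

w_N = 2(-3)^N - 4·5^(N - 1)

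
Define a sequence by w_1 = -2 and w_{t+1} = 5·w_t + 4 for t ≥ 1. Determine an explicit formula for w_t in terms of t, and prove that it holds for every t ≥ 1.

Computing the first terms: w_1 = -2, w_2 = -6, w_3 = -26. This suggests w_t = -5^(t - 1) - 1.
Base step (t = 1): the formula gives -2 = -2 = w_1.
Inductive step: suppose the statement holds for some j ≥ 1, so w_j = -5^(j - 1) - 1.
Then w_{j+1} = 5·w_j + 4 = 5·(-5^(j - 1) - 1) + 4 = -5^j - 1 = -5^((j+1) - 1) - 1,
which is the claimed formula at t = j+1.
By the principle of mathematical induction, the result holds for all t ≥ 1.

w_t = -5^(t - 1) - 1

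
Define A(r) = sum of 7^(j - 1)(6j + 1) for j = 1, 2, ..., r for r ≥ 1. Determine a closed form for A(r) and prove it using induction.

A(r) = 7^r·r

We claim A(r) = 7^r·r for all r ≥ 1.
For the base case r = 1: A(1) = 7, and the closed form gives 7. They agree.
Inductive step: suppose the statement holds for some j ≥ 1, so A(j) = 7^j·j.
Then A(j+1) = A(j) + (7^j(6j + 7)) = (7^j·j) + (7^j(6j + 7)).
Simplifying, A(j+1) = 7^(j + 1)(j + 1) = 7^(j+1)·(j+1),
which is the closed form with r = j+1.
By the principle of mathematical induction, the result holds for all r ≥ 1.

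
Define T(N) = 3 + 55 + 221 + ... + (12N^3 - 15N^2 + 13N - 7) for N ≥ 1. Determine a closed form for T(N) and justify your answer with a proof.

T(N) = N(3N^3 + N^2 + 2N - 3)

We claim T(N) = N(3N^3 + N^2 + 2N - 3) for all N ≥ 1.
When N = 1: T(1) = 3, and the closed form gives 3. They agree.
Inductive step: suppose the statement holds for some r ≥ 1, so T(r) = r(3r^3 + r^2 + 2r - 3).
Then T(r+1) = T(r) + (12r^3 + 21r^2 + 19r + 3) = (r(3r^3 + r^2 + 2r - 3)) + (12r^3 + 21r^2 + 19r + 3).
Simplifying, T(r+1) = (r + 1)(3r^3 + 10r^2 + 13r + 3) = (r+1)(3(r+1)^3 + (r+1)^2 + 2(r+1) - 3),
which is the closed form with N = r+1.
By induction, the statement is established for all N ≥ 1.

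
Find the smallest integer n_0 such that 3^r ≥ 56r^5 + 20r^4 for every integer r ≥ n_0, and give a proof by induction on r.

n_0 = 17

At r = 16: 43046721 < 60030976, so the inequality fails and n_0 ≥ 17. We prove 3^r ≥ 56r^5 + 20r^4 for all r ≥ 17.
Base case (r = 17): 3^r = 129140163 and 56r^5 + 20r^4 = 81182412, so 129140163 ≥ 81182412.
Suppose the result is true for r = p, so 3^p ≥ 56p^5 + 20p^4.
Then 3^(p + 1) = 3·(3^p) ≥ 3·(56p^5 + 20p^4).
Also, for p ≥ 17 we have 3·(56p^5 + 20p^4) ≥ 56(p+1)^5 + 20(p+1)^4, since 3·(56p^5 + 20p^4) − (56(p+1)^5 + 20(p+1)^4) = 112p^5 - 240p^4 - 640p^3 - 680p^2 - 360p - 76, which is nonnegative for all p ≥ 17.
Combining, 3^(p + 1) ≥ 56(p+1)^5 + 20(p+1)^4.
Hence, by induction on r, the claim holds for every r ≥ 17.
Hence the smallest such n_0 is 17.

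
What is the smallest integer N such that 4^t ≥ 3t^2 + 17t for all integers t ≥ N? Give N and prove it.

N = 4

At t = 3: 64 < 78, so the inequality fails and N ≥ 4. We prove 4^t ≥ 3t^2 + 17t for all t ≥ 4.
When t = 4: 4^t = 256 and 3t^2 + 17t = 116, so 256 ≥ 116.
Inductive step: assume the claim holds for t = r, so 4^r ≥ 3r^2 + 17r.
Then 4^(r + 1) = 4·(4^r) ≥ 4·(3r^2 + 17r).
Also, for r ≥ 4 we have 4·(3r^2 + 17r) ≥ 3(r+1)^2 + 17(r+1), since 4·(3r^2 + 17r) − (3(r+1)^2 + 17(r+1)) = 9r^2 + 45r - 20, which is nonnegative for all r ≥ 4.
Combining, 4^(r + 1) ≥ 3(r+1)^2 + 17(r+1).
By the principle of mathematical induction, the result holds for all t ≥ 4.
Hence the smallest such N is 4.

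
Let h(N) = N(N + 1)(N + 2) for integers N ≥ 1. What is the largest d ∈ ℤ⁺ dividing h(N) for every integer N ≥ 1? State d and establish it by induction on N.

d = 6

Computing the first values: h(1) = 6 and h(2) = 24; gcd(6, 24) = 6, so d ≤ 6.
We prove 6 | N(N + 1)(N + 2) for all N ≥ 1 by induction on N.
For the base case N = 1: h(1) = 6 = 6·(1), so 6 | h(1).
For the inductive step, assume it holds for an arbitrary j ≥ 1, i.e. 6 | h(j). Then
h(j+1) − h(j) = (j+1)·(j+2)·(j+3) − j·(j+1)·(j+2) = (j+1)·(j+2)·[(j+3) − j] = 3·(j+1)·(j+2). The product of 2 consecutive integers is divisible by (2)! = 2, so h(j+1) − h(j) is divisible by 3·2 = 6. By the inductive hypothesis 6 | h(j), hence 6 | h(j+1).
By induction, the statement is established for all N ≥ 1.
Therefore the largest such d is 6.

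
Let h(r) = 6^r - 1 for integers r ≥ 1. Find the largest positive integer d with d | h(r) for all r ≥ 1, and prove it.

d = 5

Computing the first values: h(1) = 5 and h(2) = 35; gcd(5, 35) = 5, so d ≤ 5.
We prove 5 | 6^r - 1 for all r ≥ 1 by induction on r.
When r = 1: h(1) = 5 = 5·(1), so 5 | h(1).
Inductive step: assume the claim holds for r = m, i.e. 5 | h(m). Then
6^{m+1} − 1^{m+1} = 6·6^m − 1·1^m = 6·(6^m − 1^m) + (5)·1^m. The first term is divisible by 5 by the inductive hypothesis, and the second term (5)·1^m is divisible by 5 since 5 | 5. Hence 5 | h(m+1).
By the principle of mathematical induction, the result holds for all r ≥ 1.
Therefore the largest such d is 5.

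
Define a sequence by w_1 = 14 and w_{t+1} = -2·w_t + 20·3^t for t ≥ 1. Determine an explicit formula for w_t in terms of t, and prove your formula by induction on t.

Computing the first terms: w_1 = 14, w_2 = 32, w_3 = 116. This suggests w_t = -(-2)^t + 4·3^t.
For the base case t = 1: the formula gives 14 = 14 = w_1.
For the inductive step, assume it holds for an arbitrary r ≥ 1, so w_r = -(-2)^r + 4·3^r.
Then w_{r+1} = -2·w_r + 20·3^r = -2·(-(-2)^r + 4·3^r) + 20·3^r = -(-2)^(r + 1) + 4·3^(r + 1),
which is the claimed formula at t = r+1.
This completes the induction.

w_t = -(-2)^t + 4·3^t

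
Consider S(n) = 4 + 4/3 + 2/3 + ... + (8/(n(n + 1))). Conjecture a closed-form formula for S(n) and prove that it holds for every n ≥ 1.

We claim S(n) = 8n/(n + 1) for all n ≥ 1.
When n = 1: S(1) = 4, and the closed form gives 4. They agree.
Inductive step: assume the claim holds for n = i, so S(i) = 8i/(i + 1).
Then S(i+1) = S(i) + (8/((i + 1)(i + 2))) = (8i/(i + 1)) + (8/((i + 1)(i + 2))).
Simplifying, S(i+1) = 8(i + 1)/(i + 2) = 8(i+1)/((i+1) + 1),
which is the closed form with n = i+1.
Hence, by induction on n, the claim holds for every n ≥ 1.

S(n) = 8n/(n + 1)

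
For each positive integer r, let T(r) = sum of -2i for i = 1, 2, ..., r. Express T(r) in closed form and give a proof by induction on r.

We claim T(r) = -r(r + 1) for all r ≥ 1.
Base step (r = 1): T(1) = -2, and the closed form gives -2. They agree.
Inductive step: assume the claim holds for r = i, so T(i) = i(-i - 1).
Then T(i+1) = T(i) + (-2i - 2) = (i(-i - 1)) + (-2i - 2).
Simplifying, T(i+1) = -(i + 1)(i + 2) = -(i+1)((i+1) + 1),
which is the closed form with r = i+1.
Hence, by induction on r, the claim holds for every r ≥ 1.

T(r) = -r(r + 1)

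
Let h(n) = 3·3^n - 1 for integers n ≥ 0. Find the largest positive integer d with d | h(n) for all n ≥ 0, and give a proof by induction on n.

d = 2

Computing the first values: h(0) = 2 and h(1) = 8; gcd(2, 8) = 2, so d ≤ 2.
We prove 2 | 3·3^n - 1 for all n ≥ 0 by induction on n.
Base case (n = 0): h(0) = 2 = 2·(1), so 2 | h(0).
Inductive step: assume the claim holds for n = k, i.e. 2 | h(k). Then
h(k+1) = 3·3^(k+1) - 1 = 3·(3·3^k - 1) + 2 = 3·h(k) + 2. The first term is divisible by 2 by the inductive hypothesis, and 2 is divisible by 2. Hence 2 | h(k+1).
Hence, by induction on n, the claim holds for every n ≥ 0.
Therefore the largest such d is 2.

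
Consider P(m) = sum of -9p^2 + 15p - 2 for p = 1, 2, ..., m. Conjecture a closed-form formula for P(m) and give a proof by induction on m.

We claim P(m) = -m(3m^2 - 3m - 4) for all m ≥ 1.
Base step (m = 1): P(1) = 4, and the closed form gives 4. They agree.
Inductive step: assume the claim holds for m = p, so P(p) = p(-3p^2 + 3p + 4).
Then P(p+1) = P(p) + (-9p^2 - 3p + 4) = (p(-3p^2 + 3p + 4)) + (-9p^2 - 3p + 4).
Simplifying, P(p+1) = -(p + 1)(3p^2 + 3p - 4) = -(p+1)(3(p+1)^2 - 3(p+1) - 4),
which is the closed form with m = p+1.
By induction, the statement is established for all m ≥ 1.

P(m) = -m(3m^2 - 3m - 4)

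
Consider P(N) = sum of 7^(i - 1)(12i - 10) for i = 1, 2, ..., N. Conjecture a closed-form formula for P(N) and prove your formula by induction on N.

P(N) = 2·7^N(N - 1) + 2

We claim P(N) = 2·7^N(N - 1) + 2 for all N ≥ 1.
For the base case N = 1: P(1) = 2, and the closed form gives 2. They agree.
Inductive step: assume the claim holds for N = i, so P(i) = 2·7^i(i - 1) + 2.
Then P(i+1) = P(i) + (7^i(12i + 2)) = (2·7^i(i - 1) + 2) + (7^i(12i + 2)).
Simplifying, P(i+1) = 14·7^i·i + 2 = 2·7^(i+1)((i+1) - 1) + 2,
which is the closed form with N = i+1.
This completes the induction.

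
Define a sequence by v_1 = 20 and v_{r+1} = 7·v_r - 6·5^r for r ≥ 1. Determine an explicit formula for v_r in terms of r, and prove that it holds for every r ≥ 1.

v_r = 3·5^r + 5·7^(r - 1)

Computing the first terms: v_1 = 20, v_2 = 110, v_3 = 620. This suggests v_r = 3·5^r + 5·7^(r - 1).
Base step (r = 1): the formula gives 20 = 20 = v_1.
Inductive step: suppose the statement holds for some k ≥ 1, so v_k = 3·5^k + 5·7^(k - 1).
Then v_{k+1} = 7·v_k - 6·5^k = 7·(3·5^k + 5·7^(k - 1)) - 6·5^k = 3·5^(k + 1) + 5·7^k = 3·5^(k+1) + 5·7^((k+1) - 1),
which is the claimed formula at r = k+1.
By the principle of mathematical induction, the result holds for all r ≥ 1.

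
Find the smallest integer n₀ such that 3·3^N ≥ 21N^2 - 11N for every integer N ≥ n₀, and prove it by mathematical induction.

n₀ = 5

At N = 4: 243 < 292, so the inequality fails and n₀ ≥ 5. We prove 3·3^N ≥ 21N^2 - 11N for all N ≥ 5.
Base step (N = 5): 3·3^N = 729 and 21N^2 - 11N = 470, so 729 ≥ 470.
Inductive step: suppose the statement holds for some i ≥ 5, so 3·3^i ≥ 21i^2 - 11i.
Then 3·3^(i + 1) = 3·(3·3^i) ≥ 3·(21i^2 - 11i).
Also, for i ≥ 5 we have 3·(21i^2 - 11i) ≥ 21(i+1)^2 - 11(i+1), since 3·(21i^2 - 11i) − (21(i+1)^2 - 11(i+1)) = 42i^2 - 64i - 10, which is nonnegative for all i ≥ 5.
Combining, 3·3^(i + 1) ≥ 21(i+1)^2 - 11(i+1).
Hence, by induction on N, the claim holds for every N ≥ 5.
Hence the smallest such n₀ is 5.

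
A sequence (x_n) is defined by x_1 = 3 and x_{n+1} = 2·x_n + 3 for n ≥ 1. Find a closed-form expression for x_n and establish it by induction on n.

x_n = 3·2^n - 3

Computing the first terms: x_1 = 3, x_2 = 9, x_3 = 21. This suggests x_n = 3·2^n - 3.
Base step (n = 1): the formula gives 3 = 3 = x_1.
Suppose the result is true for n = p, so x_p = 3·2^p - 3.
Then x_{p+1} = 2·x_p + 3 = 2·(3·2^p - 3) + 3 = 3·2^(p + 1) - 3,
which is the claimed formula at n = p+1.
Hence, by induction on n, the claim holds for every n ≥ 1.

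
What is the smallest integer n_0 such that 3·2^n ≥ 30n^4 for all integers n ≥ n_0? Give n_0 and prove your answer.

At n = 20: 3145728 < 4800000, so the inequality fails and n_0 ≥ 21. We prove 3·2^n ≥ 30n^4 for all n ≥ 21.
Base case (n = 21): 3·2^n = 6291456 and 30n^4 = 5834430, so 6291456 ≥ 5834430.
Suppose the result is true for n = r, so 3·2^r ≥ 30r^4.
Then 3·2^(r + 1) = 2·(3·2^r) ≥ 2·(30r^4).
Also, for r ≥ 21 we have 2·(30r^4) ≥ 30(r+1)^4, since 2 ≥ (1 + 1/r)^4 for all r ≥ 21.
Combining, 3·2^(r + 1) ≥ 30(r+1)^4.
By induction, the statement is established for all n ≥ 21.
Hence the smallest such n_0 is 21.

n_0 = 21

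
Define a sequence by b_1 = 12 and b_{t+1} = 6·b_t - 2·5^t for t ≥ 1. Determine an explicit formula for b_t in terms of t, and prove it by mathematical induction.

b_t = 2·5^t + 2·6^(t - 1)

Computing the first terms: b_1 = 12, b_2 = 62, b_3 = 322. This suggests b_t = 2·5^t + 2·6^(t - 1).
For the base case t = 1: the formula gives 12 = 12 = b_1.
Inductive step: suppose the statement holds for some r ≥ 1, so b_r = 2·5^r + 2·6^(r - 1).
Then b_{r+1} = 6·b_r - 2·5^r = 6·(2·5^r + 2·6^(r - 1)) - 2·5^r = 2·5^(r + 1) + 2·6^r = 2·5^(r+1) + 2·6^((r+1) - 1),
which is the claimed formula at t = r+1.
This completes the induction.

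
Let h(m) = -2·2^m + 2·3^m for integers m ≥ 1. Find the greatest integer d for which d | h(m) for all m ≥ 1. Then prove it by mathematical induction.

d = 2

Computing the first values: h(1) = 2 and h(2) = 10; gcd(2, 10) = 2, so d ≤ 2.
We prove 2 | -2·2^m + 2·3^m for all m ≥ 1 by induction on m.
Base step (m = 1): h(1) = 2 = 2·(1), so 2 | h(1).
Suppose the result is true for m = k, i.e. 2 | h(k). Then
h(k+1) − 3·h(k) = (-2·2^(k+1) + 2·3^(k+1)) − 3·(-2·2^k + 2·3^k) = (-2)·2^k·(2 − 3) = (2)·2^k. Since 2 | h(k) by the inductive hypothesis, 2 | 3·h(k); and 2 | 2 since 2 = 2·1. Therefore 2 | h(k+1).
Hence, by induction on m, the claim holds for every m ≥ 1.
Therefore the largest such d is 2.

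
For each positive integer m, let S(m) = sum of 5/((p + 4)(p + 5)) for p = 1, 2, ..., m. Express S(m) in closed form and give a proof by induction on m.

S(m) = m/(m + 5)

We claim S(m) = m/(m + 5) for all m ≥ 1.
Base step (m = 1): S(1) = 1/6, and the closed form gives 1/6. They agree.
Inductive step: assume the claim holds for m = p, so S(p) = p/(p + 5).
Then S(p+1) = S(p) + (5/((p + 5)(p + 6))) = (p/(p + 5)) + (5/((p + 5)(p + 6))).
Simplifying, S(p+1) = (p + 1)/(p + 6) = (p+1)/((p+1) + 5),
which is the closed form with m = p+1.
This completes the induction.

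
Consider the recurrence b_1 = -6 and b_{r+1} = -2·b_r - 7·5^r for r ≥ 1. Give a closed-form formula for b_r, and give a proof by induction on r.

Computing the first terms: b_1 = -6, b_2 = -23, b_3 = -129. This suggests b_r = -(-2)^(r - 1) - 5^r.
Base step (r = 1): the formula gives -6 = -6 = b_1.
For the inductive step, assume it holds for an arbitrary p ≥ 1, so b_p = -(-2)^(p - 1) - 5^p.
Then b_{p+1} = -2·b_p - 7·5^p = -2·(-(-2)^(p - 1) - 5^p) - 7·5^p = -(-2)^p - 5^(p + 1) = -(-2)^((p+1) - 1) - 5^(p+1),
which is the claimed formula at r = p+1.
This completes the induction.

b_r = -(-2)^(r - 1) - 5^r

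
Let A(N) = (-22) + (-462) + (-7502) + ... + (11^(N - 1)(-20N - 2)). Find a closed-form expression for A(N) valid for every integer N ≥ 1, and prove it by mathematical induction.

A(N) = -2·11^N·N

We claim A(N) = -2·11^N·N for all N ≥ 1.
When N = 1: A(1) = -22, and the closed form gives -22. They agree.
Inductive step: assume the claim holds for N = r, so A(r) = -2·11^r·r.
Then A(r+1) = A(r) + (11^r(-20r - 22)) = (-2·11^r·r) + (11^r(-20r - 22)).
Simplifying, A(r+1) = 22·11^r(-r - 1) = -2·11^(r+1)·(r+1),
which is the closed form with N = r+1.
This completes the induction.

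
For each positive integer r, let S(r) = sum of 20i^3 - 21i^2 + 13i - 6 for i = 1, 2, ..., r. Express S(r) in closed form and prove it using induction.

We claim S(r) = r(5r^3 + 3r^2 + r - 3) for all r ≥ 1.
For the base case r = 1: S(1) = 6, and the closed form gives 6. They agree.
Suppose the result is true for r = i, so S(i) = i(5i^3 + 3i^2 + i - 3).
Then S(i+1) = S(i) + (20i^3 + 39i^2 + 31i + 6) = (i(5i^3 + 3i^2 + i - 3)) + (20i^3 + 39i^2 + 31i + 6).
Simplifying, S(i+1) = (i + 1)(5i^3 + 18i^2 + 22i + 6) = (i+1)(5(i+1)^3 + 3(i+1)^2 + (i+1) - 3),
which is the closed form with r = i+1.
This completes the induction.

S(r) = r(5r^3 + 3r^2 + r - 3)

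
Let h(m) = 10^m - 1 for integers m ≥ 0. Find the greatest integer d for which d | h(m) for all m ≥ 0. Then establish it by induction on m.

Computing the first values: h(0) = 0 and h(1) = 9; gcd(0, 9) = 9, so d ≤ 9.
We prove 9 | 10^m - 1 for all m ≥ 0 by induction on m.
For the base case m = 0: h(0) = 0 = 9·(0), so 9 | h(0).
Inductive step: suppose the statement holds for some p ≥ 0, i.e. 9 | h(p). Then
h(p+1) = 10^(p+1) - 1 = 10·(10^p - 1) + 9 = 10·h(p) + 9. The first term is divisible by 9 by the inductive hypothesis, and 9 is divisible by 9. Hence 9 | h(p+1).
By induction, the statement is established for all m ≥ 0.
Therefore the largest such d is 9.

d = 9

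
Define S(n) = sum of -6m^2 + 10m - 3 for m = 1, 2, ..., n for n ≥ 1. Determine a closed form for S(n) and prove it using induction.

S(n) = -n(2n^2 - 2n - 1)

We claim S(n) = -n(2n^2 - 2n - 1) for all n ≥ 1.
When n = 1: S(1) = 1, and the closed form gives 1. They agree.
For the inductive step, assume it holds for an arbitrary m ≥ 1, so S(m) = m(-2m^2 + 2m + 1).
Then S(m+1) = S(m) + (-6m^2 - 2m + 1) = (m(-2m^2 + 2m + 1)) + (-6m^2 - 2m + 1).
Simplifying, S(m+1) = -(m + 1)(2m^2 + 2m - 1) = -(m+1)(2(m+1)^2 - 2(m+1) - 1),
which is the closed form with n = m+1.
This completes the induction.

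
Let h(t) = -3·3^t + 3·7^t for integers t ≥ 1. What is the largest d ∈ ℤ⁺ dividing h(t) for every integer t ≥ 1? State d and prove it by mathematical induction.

d = 12

Computing the first values: h(1) = 12 and h(2) = 120; gcd(12, 120) = 12, so d ≤ 12.
We prove 12 | -3·3^t + 3·7^t for all t ≥ 1 by induction on t.
When t = 1: h(1) = 12 = 12·(1), so 12 | h(1).
Inductive step: assume the claim holds for t = j, i.e. 12 | h(j). Then
h(j+1) − 7·h(j) = (-3·3^(j+1) + 3·7^(j+1)) − 7·(-3·3^j + 3·7^j) = (-3)·3^j·(3 − 7) = (12)·3^j. Since 12 | h(j) by the inductive hypothesis, 12 | 7·h(j); and 12 | 12 since 12 = 12·1. Therefore 12 | h(j+1).
Hence, by induction on t, the claim holds for every t ≥ 1.
Therefore the largest such d is 12.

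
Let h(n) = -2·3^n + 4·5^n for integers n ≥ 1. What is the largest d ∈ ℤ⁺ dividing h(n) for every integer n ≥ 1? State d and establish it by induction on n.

Computing the first values: h(1) = 14 and h(2) = 82; gcd(14, 82) = 2, so d ≤ 2.
We prove 2 | -2·3^n + 4·5^n for all n ≥ 1 by induction on n.
Base case (n = 1): h(1) = 14 = 2·(7), so 2 | h(1).
For the inductive step, assume it holds for an arbitrary p ≥ 1, i.e. 2 | h(p). Then
h(p+1) − 5·h(p) = (-2·3^(p+1) + 4·5^(p+1)) − 5·(-2·3^p + 4·5^p) = (-2)·3^p·(3 − 5) = (4)·3^p. Since 2 | h(p) by the inductive hypothesis, 2 | 5·h(p); and 2 | 4 since 4 = 2·2. Therefore 2 | h(p+1).
This completes the induction.
Therefore the largest such d is 2.

d = 2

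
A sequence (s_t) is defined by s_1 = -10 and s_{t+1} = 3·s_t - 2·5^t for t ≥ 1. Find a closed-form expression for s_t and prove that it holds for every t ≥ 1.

Computing the first terms: s_1 = -10, s_2 = -40, s_3 = -170. This suggests s_t = -5·3^(t - 1) - 5^t.
For the base case t = 1: the formula gives -10 = -10 = s_1.
Suppose the result is true for t = r, so s_r = -5·3^(r - 1) - 5^r.
Then s_{r+1} = 3·s_r - 2·5^r = 3·(-5·3^(r - 1) - 5^r) - 2·5^r = -5·3^r - 5^(r + 1) = -5·3^((r+1) - 1) - 5^(r+1),
which is the claimed formula at t = r+1.
By the principle of mathematical induction, the result holds for all t ≥ 1.

s_t = -5·3^(t - 1) - 5^t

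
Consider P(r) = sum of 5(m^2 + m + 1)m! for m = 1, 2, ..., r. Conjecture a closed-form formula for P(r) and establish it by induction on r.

P(r) = (5r + 5)(r + 1)! - 5

We claim P(r) = (5r + 5)(r + 1)! - 5 for all r ≥ 1.
Base step (r = 1): P(1) = 15, and the closed form gives 15. They agree.
Inductive step: assume the claim holds for r = m, so P(m) = (5m + 5)(m + 1)! - 5.
Then P(m+1) = P(m) + (5(m^2 + 3m + 3)(m + 1)!) = ((5m + 5)(m + 1)! - 5) + (5(m^2 + 3m + 3)(m + 1)!).
Simplifying, P(m+1) = (5(m+1) + 5)((m+1) + 1)! - 5,
which is the closed form with r = m+1.
This completes the induction.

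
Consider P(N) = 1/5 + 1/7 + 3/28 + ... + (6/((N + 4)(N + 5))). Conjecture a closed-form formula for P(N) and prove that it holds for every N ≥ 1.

We claim P(N) = 6N/(5(N + 5)) for all N ≥ 1.
Base step (N = 1): P(1) = 1/5, and the closed form gives 1/5. They agree.
For the inductive step, assume it holds for an arbitrary i ≥ 1, so P(i) = 6i/(5(i + 5)).
Then P(i+1) = P(i) + (6/((i + 5)(i + 6))) = (6i/(5(i + 5))) + (6/((i + 5)(i + 6))).
Simplifying, P(i+1) = 6(i + 1)/(5(i + 6)) = 6(i+1)/(5((i+1) + 5)),
which is the closed form with N = i+1.
This completes the induction.

P(N) = 6N/(5(N + 5))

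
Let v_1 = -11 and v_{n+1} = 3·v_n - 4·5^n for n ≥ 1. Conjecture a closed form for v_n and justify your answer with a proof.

v_n = -3^(n - 1) - 2·5^n

Computing the first terms: v_1 = -11, v_2 = -53, v_3 = -259. This suggests v_n = -3^(n - 1) - 2·5^n.
Base case (n = 1): the formula gives -11 = -11 = v_1.
For the inductive step, assume it holds for an arbitrary r ≥ 1, so v_r = -3^(r - 1) - 2·5^r.
Then v_{r+1} = 3·v_r - 4·5^r = 3·(-3^(r - 1) - 2·5^r) - 4·5^r = -3^r - 2·5^(r + 1) = -3^((r+1) - 1) - 2·5^(r+1),
which is the claimed formula at n = r+1.
By induction, the statement is established for all n ≥ 1.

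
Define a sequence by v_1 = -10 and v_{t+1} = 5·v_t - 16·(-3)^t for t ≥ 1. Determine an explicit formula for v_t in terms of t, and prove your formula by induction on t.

Computing the first terms: v_1 = -10, v_2 = -2, v_3 = -154. This suggests v_t = 2(-3)^t - 4·5^(t - 1).
When t = 1: the formula gives -10 = -10 = v_1.
Suppose the result is true for t = p, so v_p = 2(-3)^p - 4·5^(p - 1).
Then v_{p+1} = 5·v_p - 16·(-3)^p = 5·(2(-3)^p - 4·5^(p - 1)) - 16·(-3)^p = 2(-3)^(p + 1) - 4·5^p = 2(-3)^(p+1) - 4·5^((p+1) - 1),
which is the claimed formula at t = p+1.
This completes the induction.

v_t = 2(-3)^t - 4·5^(t - 1)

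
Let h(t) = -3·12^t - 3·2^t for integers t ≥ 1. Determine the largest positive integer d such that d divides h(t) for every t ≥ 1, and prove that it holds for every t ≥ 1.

d = 6

Computing the first values: h(1) = -42 and h(2) = -444; gcd(-42, -444) = 6, so d ≤ 6.
We prove 6 | -3·12^t - 3·2^t for all t ≥ 1 by induction on t.
Base case (t = 1): h(1) = -42 = 6·(-7), so 6 | h(1).
For the inductive step, assume it holds for an arbitrary m ≥ 1, i.e. 6 | h(m). Then
h(m+1) − 12·h(m) = (-3·12^(m+1) - 3·2^(m+1)) − 12·(-3·12^m - 3·2^m) = (-3)·2^m·(2 − 12) = (30)·2^m. Since 6 | h(m) by the inductive hypothesis, 6 | 12·h(m); and 6 | 30 since 30 = 6·5. Therefore 6 | h(m+1).
Hence, by induction on t, the claim holds for every t ≥ 1.
Therefore the largest such d is 6.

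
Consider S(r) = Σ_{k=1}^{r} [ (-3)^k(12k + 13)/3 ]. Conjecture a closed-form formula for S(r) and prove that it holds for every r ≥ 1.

We claim S(r) = (-3)^r(3r + 4) - 4 for all r ≥ 1.
Base step (r = 1): S(1) = -25, and the closed form gives -25. They agree.
For the inductive step, assume it holds for an arbitrary k ≥ 1, so S(k) = (-3)^k(3k + 4) - 4.
Then S(k+1) = S(k) + ((-3)^k(-12k - 25)) = ((-3)^k(3k + 4) - 4) + ((-3)^k(-12k - 25)).
Simplifying, S(k+1) = -9(-3)^k·k - 21(-3)^k - 4 = (-3)^(k+1)(3(k+1) + 4) - 4,
which is the closed form with r = k+1.
By the principle of mathematical induction, the result holds for all r ≥ 1.

S(r) = (-3)^r(3r + 4) - 4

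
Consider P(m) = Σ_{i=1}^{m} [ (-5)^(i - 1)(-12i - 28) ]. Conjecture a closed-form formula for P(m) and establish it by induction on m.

P(m) = (-5)^m(2m + 5) - 5

We claim P(m) = (-5)^m(2m + 5) - 5 for all m ≥ 1.
Base step (m = 1): P(1) = -40, and the closed form gives -40. They agree.
Suppose the result is true for m = i, so P(i) = (-5)^i(2i + 5) - 5.
Then P(i+1) = P(i) + ((-5)^i(-12i - 40)) = ((-5)^i(2i + 5) - 5) + ((-5)^i(-12i - 40)).
Simplifying, P(i+1) = -10(-5)^i·i - 35(-5)^i - 5 = (-5)^(i+1)(2(i+1) + 5) - 5,
which is the closed form with m = i+1.
This completes the induction.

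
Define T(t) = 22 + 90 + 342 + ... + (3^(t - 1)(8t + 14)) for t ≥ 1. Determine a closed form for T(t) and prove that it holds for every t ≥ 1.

T(t) = 3^t(4t + 5) - 5

We claim T(t) = 3^t(4t + 5) - 5 for all t ≥ 1.
For the base case t = 1: T(1) = 22, and the closed form gives 22. They agree.
Suppose the result is true for t = k, so T(k) = 3^k(4k + 5) - 5.
Then T(k+1) = T(k) + (3^k(8k + 22)) = (3^k(4k + 5) - 5) + (3^k(8k + 22)).
Simplifying, T(k+1) = 12·3^k·k + 27·3^k - 5 = 3^(k+1)(4(k+1) + 5) - 5,
which is the closed form with t = k+1.
By induction, the statement is established for all t ≥ 1.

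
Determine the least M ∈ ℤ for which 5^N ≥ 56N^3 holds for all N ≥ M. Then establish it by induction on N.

M = 6

At N = 5: 3125 < 7000, so the inequality fails and M ≥ 6. We prove 5^N ≥ 56N^3 for all N ≥ 6.
Base step (N = 6): 5^N = 15625 and 56N^3 = 12096, so 15625 ≥ 12096.
Inductive step: suppose the statement holds for some i ≥ 6, so 5^i ≥ 56i^3.
Then 5^(i + 1) = 5·(5^i) ≥ 5·(56i^3).
Also, for i ≥ 6 we have 5·(56i^3) ≥ 56(i+1)^3, since 5 ≥ (1 + 1/i)^3 for all i ≥ 6.
Combining, 5^(i + 1) ≥ 56(i+1)^3.
Hence, by induction on N, the claim holds for every N ≥ 6.
Hence the smallest such M is 6.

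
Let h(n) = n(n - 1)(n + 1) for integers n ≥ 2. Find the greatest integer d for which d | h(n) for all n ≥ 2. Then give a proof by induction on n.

d = 6

Computing the first values: h(2) = 6 and h(3) = 24; gcd(6, 24) = 6, so d ≤ 6.
We prove 6 | n(n - 1)(n + 1) for all n ≥ 2 by induction on n.
For the base case n = 2: h(2) = 6 = 6·(1), so 6 | h(2).
Suppose the result is true for n = i, i.e. 6 | h(i). Then
h(i+1) − h(i) = i·(i+1)·(i+2) − (i-1)·i·(i+1) = i·(i+1)·[(i+2) − (i-1)] = 3·i·(i+1). The product of 2 consecutive integers is divisible by (2)! = 2, so h(i+1) − h(i) is divisible by 3·2 = 6. By the inductive hypothesis 6 | h(i), hence 6 | h(i+1).
By the principle of mathematical induction, the result holds for all n ≥ 2.
Therefore the largest such d is 6.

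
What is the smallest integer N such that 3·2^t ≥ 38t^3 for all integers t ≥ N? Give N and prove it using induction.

N = 16

At t = 15: 98304 < 128250, so the inequality fails and N ≥ 16. We prove 3·2^t ≥ 38t^3 for all t ≥ 16.
Base case (t = 16): 3·2^t = 196608 and 38t^3 = 155648, so 196608 ≥ 155648.
Suppose the result is true for t = r, so 3·2^r ≥ 38r^3.
Then 3·2^(r + 1) = 2·(3·2^r) ≥ 2·(38r^3).
Also, for r ≥ 16 we have 2·(38r^3) ≥ 38(r+1)^3, since 2 ≥ (1 + 1/r)^3 for all r ≥ 16.
Combining, 3·2^(r + 1) ≥ 38(r+1)^3.
By induction, the statement is established for all t ≥ 16.
Hence the smallest such N is 16.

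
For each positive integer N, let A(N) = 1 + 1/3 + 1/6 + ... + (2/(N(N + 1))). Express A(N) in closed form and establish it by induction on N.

We claim A(N) = 2N/(N + 1) for all N ≥ 1.
When N = 1: A(1) = 1, and the closed form gives 1. They agree.
Inductive step: suppose the statement holds for some r ≥ 1, so A(r) = 2r/(r + 1).
Then A(r+1) = A(r) + (2/((r + 1)(r + 2))) = (2r/(r + 1)) + (2/((r + 1)(r + 2))).
Simplifying, A(r+1) = 2(r + 1)/(r + 2) = 2(r+1)/((r+1) + 1),
which is the closed form with N = r+1.
This completes the induction.

A(N) = 2N/(N + 1)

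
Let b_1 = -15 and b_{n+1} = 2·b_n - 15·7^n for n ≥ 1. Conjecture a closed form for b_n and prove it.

b_n = 3·2^n - 3·7^n

Computing the first terms: b_1 = -15, b_2 = -135, b_3 = -1005. This suggests b_n = 3·2^n - 3·7^n.
When n = 1: the formula gives -15 = -15 = b_1.
Inductive step: assume the claim holds for n = m, so b_m = 3·2^m - 3·7^m.
Then b_{m+1} = 2·b_m - 15·7^m = 2·(3·2^m - 3·7^m) - 15·7^m = 3·2^(m + 1) - 3·7^(m + 1),
which is the claimed formula at n = m+1.
By induction, the statement is established for all n ≥ 1.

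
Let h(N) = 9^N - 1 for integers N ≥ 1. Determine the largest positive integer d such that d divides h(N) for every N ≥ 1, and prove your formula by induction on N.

d = 8

Computing the first values: h(1) = 8 and h(2) = 80; gcd(8, 80) = 8, so d ≤ 8.
We prove 8 | 9^N - 1 for all N ≥ 1 by induction on N.
For the base case N = 1: h(1) = 8 = 8·(1), so 8 | h(1).
Inductive step: suppose the statement holds for some m ≥ 1, i.e. 8 | h(m). Then
9^{m+1} − 1^{m+1} = 9·9^m − 1·1^m = 9·(9^m − 1^m) + (8)·1^m. The first term is divisible by 8 by the inductive hypothesis, and the second term (8)·1^m is divisible by 8 since 8 | 8. Hence 8 | h(m+1).
By the principle of mathematical induction, the result holds for all N ≥ 1.
Therefore the largest such d is 8.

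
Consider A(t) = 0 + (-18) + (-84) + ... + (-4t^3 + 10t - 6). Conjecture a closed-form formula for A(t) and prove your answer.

We claim A(t) = -t(t - 1)(t^2 + 3t - 1) for all t ≥ 1.
Base case (t = 1): A(1) = 0, and the closed form gives 0. They agree.
Inductive step: assume the claim holds for t = k, so A(k) = k(-k^3 - 2k^2 + 4k - 1).
Then A(k+1) = A(k) + (10k - 4(k + 1)^3 + 4) = (k(-k^3 - 2k^2 + 4k - 1)) + (10k - 4(k + 1)^3 + 4).
Simplifying, A(k+1) = -k(k + 1)(k^2 + 5k + 3) = -(k+1)((k+1) - 1)((k+1)^2 + 3(k+1) - 1),
which is the closed form with t = k+1.
By the principle of mathematical induction, the result holds for all t ≥ 1.

A(t) = -t(t - 1)(t^2 + 3t - 1)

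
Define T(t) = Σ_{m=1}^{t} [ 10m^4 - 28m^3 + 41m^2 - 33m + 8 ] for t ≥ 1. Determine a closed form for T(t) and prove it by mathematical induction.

T(t) = t(2t^4 - 2t^3 + 3t^2 - 3t - 2)

We claim T(t) = t(2t^4 - 2t^3 + 3t^2 - 3t - 2) for all t ≥ 1.
When t = 1: T(1) = -2, and the closed form gives -2. They agree.
For the inductive step, assume it holds for an arbitrary m ≥ 1, so T(m) = m(2m^4 - 2m^3 + 3m^2 - 3m - 2).
Then T(m+1) = T(m) + (10m^4 + 12m^3 + 17m^2 + 5m - 2) = (m(2m^4 - 2m^3 + 3m^2 - 3m - 2)) + (10m^4 + 12m^3 + 17m^2 + 5m - 2).
Simplifying, T(m+1) = (m + 1)(2m^4 + 6m^3 + 9m^2 + 5m - 2) = (m+1)(2(m+1)^4 - 2(m+1)^3 + 3(m+1)^2 - 3(m+1) - 2),
which is the closed form with t = m+1.
By the principle of mathematical induction, the result holds for all t ≥ 1.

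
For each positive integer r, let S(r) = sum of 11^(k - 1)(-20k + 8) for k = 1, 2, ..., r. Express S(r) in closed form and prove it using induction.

S(r) = 11^r(-2r + 1) - 1

We claim S(r) = 11^r(-2r + 1) - 1 for all r ≥ 1.
For the base case r = 1: S(1) = -12, and the closed form gives -12. They agree.
Suppose the result is true for r = k, so S(k) = 11^k(-2k + 1) - 1.
Then S(k+1) = S(k) + (11^k(-20k - 12)) = (11^k(-2k + 1) - 1) + (11^k(-20k - 12)).
Simplifying, S(k+1) = -22·11^k·k - 11·11^k - 1 = 11^(k+1)(-2(k+1) + 1) - 1,
which is the closed form with r = k+1.
By the principle of mathematical induction, the result holds for all r ≥ 1.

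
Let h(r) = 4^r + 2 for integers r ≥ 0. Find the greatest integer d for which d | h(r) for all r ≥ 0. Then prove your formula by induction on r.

Computing the first values: h(0) = 3 and h(1) = 6; gcd(3, 6) = 3, so d ≤ 3.
We prove 3 | 4^r + 2 for all r ≥ 0 by induction on r.
For the base case r = 0: h(0) = 3 = 3·(1), so 3 | h(0).
Inductive step: suppose the statement holds for some i ≥ 0, i.e. 3 | h(i). Then
h(i+1) = 4^(i+1) + 2 = 4·(4^i + 2) - 6 = 4·h(i) - 6. The first term is divisible by 3 by the inductive hypothesis, and -6 is divisible by 3. Hence 3 | h(i+1).
This completes the induction.
Therefore the largest such d is 3.

d = 3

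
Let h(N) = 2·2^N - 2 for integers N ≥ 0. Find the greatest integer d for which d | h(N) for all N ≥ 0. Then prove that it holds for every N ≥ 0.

d = 2

Computing the first values: h(0) = 0 and h(1) = 2; gcd(0, 2) = 2, so d ≤ 2.
We prove 2 | 2·2^N - 2 for all N ≥ 0 by induction on N.
Base case (N = 0): h(0) = 0 = 2·(0), so 2 | h(0).
Suppose the result is true for N = m, i.e. 2 | h(m). Then
h(m+1) = 2·2^(m+1) - 2 = 2·(2·2^m - 2) + 2 = 2·h(m) + 2. The first term is divisible by 2 by the inductive hypothesis, and 2 is divisible by 2. Hence 2 | h(m+1).
By the principle of mathematical induction, the result holds for all N ≥ 0.
Therefore the largest such d is 2.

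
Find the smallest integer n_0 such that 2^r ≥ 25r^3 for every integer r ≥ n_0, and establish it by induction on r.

n_0 = 17

At r = 16: 65536 < 102400, so the inequality fails and n_0 ≥ 17. We prove 2^r ≥ 25r^3 for all r ≥ 17.
For the base case r = 17: 2^r = 131072 and 25r^3 = 122825, so 131072 ≥ 122825.
Inductive step: assume the claim holds for r = k, so 2^k ≥ 25k^3.
Then 2^(k + 1) = 2·(2^k) ≥ 2·(25k^3).
Also, for k ≥ 17 we have 2·(25k^3) ≥ 25(k+1)^3, since 2 ≥ (1 + 1/k)^3 for all k ≥ 17.
Combining, 2^(k + 1) ≥ 25(k+1)^3.
Hence, by induction on r, the claim holds for every r ≥ 17.
Hence the smallest such n_0 is 17.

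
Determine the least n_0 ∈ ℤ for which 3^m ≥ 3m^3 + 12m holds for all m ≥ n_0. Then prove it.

At m = 5: 243 < 435, so the inequality fails and n_0 ≥ 6. We prove 3^m ≥ 3m^3 + 12m for all m ≥ 6.
For the base case m = 6: 3^m = 729 and 3m^3 + 12m = 720, so 729 ≥ 720.
Inductive step: suppose the statement holds for some i ≥ 6, so 3^i ≥ 3i^3 + 12i.
Then 3^(i + 1) = 3·(3^i) ≥ 3·(3i^3 + 12i).
Also, for i ≥ 6 we have 3·(3i^3 + 12i) ≥ 3(i+1)^3 + 12(i+1), since 3·(3i^3 + 12i) − (3(i+1)^3 + 12(i+1)) = 6i^3 - 9i^2 + 15i - 15, which is nonnegative for all i ≥ 6.
Combining, 3^(i + 1) ≥ 3(i+1)^3 + 12(i+1).
By the principle of mathematical induction, the result holds for all m ≥ 6.
Hence the smallest such n_0 is 6.

n_0 = 6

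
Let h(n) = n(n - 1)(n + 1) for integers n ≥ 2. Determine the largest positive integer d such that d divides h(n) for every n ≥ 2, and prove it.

Computing the first values: h(2) = 6 and h(3) = 24; gcd(6, 24) = 6, so d ≤ 6.
We prove 6 | n(n - 1)(n + 1) for all n ≥ 2 by induction on n.
When n = 2: h(2) = 6 = 6·(1), so 6 | h(2).
Inductive step: suppose the statement holds for some i ≥ 2, i.e. 6 | h(i). Then
h(i+1) − h(i) = i·(i+1)·(i+2) − (i-1)·i·(i+1) = i·(i+1)·[(i+2) − (i-1)] = 3·i·(i+1). The product of 2 consecutive integers is divisible by (2)! = 2, so h(i+1) − h(i) is divisible by 3·2 = 6. By the inductive hypothesis 6 | h(i), hence 6 | h(i+1).
Hence, by induction on n, the claim holds for every n ≥ 2.
Therefore the largest such d is 6.

d = 6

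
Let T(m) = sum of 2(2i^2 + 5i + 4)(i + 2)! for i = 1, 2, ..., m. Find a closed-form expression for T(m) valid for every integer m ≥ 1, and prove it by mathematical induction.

We claim T(m) = (4m + 2)(m + 3)! - 12 for all m ≥ 1.
Base case (m = 1): T(1) = 132, and the closed form gives 132. They agree.
Suppose the result is true for m = i, so T(i) = (4i + 2)(i + 3)! - 12.
Then T(i+1) = T(i) + (2(2i^2 + 9i + 11)(i + 3)!) = ((4i + 2)(i + 3)! - 12) + (2(2i^2 + 9i + 11)(i + 3)!).
Simplifying, T(i+1) = (4(i+1) + 2)((i+1) + 3)! - 12,
which is the closed form with m = i+1.
Hence, by induction on m, the claim holds for every m ≥ 1.

T(m) = (4m + 2)(m + 3)! - 12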